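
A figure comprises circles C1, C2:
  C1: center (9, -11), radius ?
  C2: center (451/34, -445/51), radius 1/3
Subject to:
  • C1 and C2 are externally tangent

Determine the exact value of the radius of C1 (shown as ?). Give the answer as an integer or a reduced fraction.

1. [ext C1·C2]  r_C1² + (2/3)r_C1 − 93/4 = 0  ⇒  r_C1 = 9/2 (r>0 drops 1)

9/2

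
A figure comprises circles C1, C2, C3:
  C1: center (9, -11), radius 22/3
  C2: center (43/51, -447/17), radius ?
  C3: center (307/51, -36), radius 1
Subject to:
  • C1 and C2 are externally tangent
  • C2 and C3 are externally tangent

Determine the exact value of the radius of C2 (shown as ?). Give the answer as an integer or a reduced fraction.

1. [ext C1·C2]  r_C2² + (44/3)r_C2 − 740/3 = 0  ⇒  r_C2 = 10 (r>0 drops 1)
2. [ext C2·C3]  r_C2² + 2r_C2 − 120 = 0  ⇒  r_C2 = 10 (r>0 drops 1)

10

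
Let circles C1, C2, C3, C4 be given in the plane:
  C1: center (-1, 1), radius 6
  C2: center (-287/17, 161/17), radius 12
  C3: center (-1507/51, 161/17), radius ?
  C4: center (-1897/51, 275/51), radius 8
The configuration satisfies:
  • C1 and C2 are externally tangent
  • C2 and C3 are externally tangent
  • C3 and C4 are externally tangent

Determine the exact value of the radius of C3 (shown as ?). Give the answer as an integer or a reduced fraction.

1. [ext C2·C3]  r_C3² + 24r_C3 − 148/9 = 0  ⇒  r_C3 = 2/3 (r>0 drops 1)
2. [ext C3·C4]  r_C3² + 16r_C3 − 100/9 = 0  ⇒  r_C3 = 2/3 (r>0 drops 1)

2/3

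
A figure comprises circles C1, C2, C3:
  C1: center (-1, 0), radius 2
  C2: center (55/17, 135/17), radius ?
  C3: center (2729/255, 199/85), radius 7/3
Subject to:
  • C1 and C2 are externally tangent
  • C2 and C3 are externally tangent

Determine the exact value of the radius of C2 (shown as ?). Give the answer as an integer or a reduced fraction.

7

1. [ext C1·C2]  r_C2² + 4r_C2 − 77 = 0  ⇒  r_C2 = 7 (r>0 drops 1)
2. [ext C2·C3]  r_C2² + (14/3)r_C2 − 245/3 = 0  ⇒  r_C2 = 7 (r>0 drops 1)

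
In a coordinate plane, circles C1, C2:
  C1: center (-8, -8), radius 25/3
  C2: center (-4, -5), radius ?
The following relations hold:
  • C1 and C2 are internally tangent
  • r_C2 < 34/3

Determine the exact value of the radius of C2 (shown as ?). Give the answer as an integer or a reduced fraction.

10/3

1. [int C1,C2]  r_C2² − (50/3)r_C2 + 400/9 = 0  ⇒  r_C2 = 10/3 or 40/3
2. given r_C2 < 34/3: keep 10/3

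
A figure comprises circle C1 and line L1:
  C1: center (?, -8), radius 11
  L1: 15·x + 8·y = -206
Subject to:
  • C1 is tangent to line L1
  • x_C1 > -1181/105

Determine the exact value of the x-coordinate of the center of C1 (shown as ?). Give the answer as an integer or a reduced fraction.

3

1. [C1‖L1]  x_C1² + (284/15)x_C1 − 329/5 = 0  ⇒  x_C1 = -329/15 or 3
2. given x_C1 > -1181/105: keep 3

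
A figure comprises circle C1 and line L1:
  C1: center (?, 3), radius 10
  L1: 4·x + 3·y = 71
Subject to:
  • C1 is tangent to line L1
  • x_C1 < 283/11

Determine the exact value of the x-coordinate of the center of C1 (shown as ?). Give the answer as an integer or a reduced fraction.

3

1. [C1‖L1]  x_C1² − 31x_C1 + 84 = 0  ⇒  x_C1 = 3 or 28
2. given x_C1 < 283/11: keep 3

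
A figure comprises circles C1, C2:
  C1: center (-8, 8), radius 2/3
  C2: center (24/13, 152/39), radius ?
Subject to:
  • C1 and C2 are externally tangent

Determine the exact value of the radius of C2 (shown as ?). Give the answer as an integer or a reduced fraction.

10

1. [ext C1·C2]  r_C2² + (4/3)r_C2 − 340/3 = 0  ⇒  r_C2 = 10 (r>0 drops 1)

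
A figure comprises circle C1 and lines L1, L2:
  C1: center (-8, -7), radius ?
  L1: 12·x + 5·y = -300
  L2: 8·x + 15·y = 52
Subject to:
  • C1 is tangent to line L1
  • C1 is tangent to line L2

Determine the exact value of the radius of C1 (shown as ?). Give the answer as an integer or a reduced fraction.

1. [C1‖L1]  r_C1² − 169 = 0  ⇒  r_C1 = 13 (r>0 drops 1)
2. [C1‖L2]  r_C1² − 169 = 0  ⇒  r_C1 = 13 (r>0 drops 1)

13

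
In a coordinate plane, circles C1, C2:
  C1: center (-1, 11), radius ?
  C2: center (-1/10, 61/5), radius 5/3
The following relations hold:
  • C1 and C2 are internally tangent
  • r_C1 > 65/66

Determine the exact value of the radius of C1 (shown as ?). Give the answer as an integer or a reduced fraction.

19/6

1. [int C1,C2]  r_C1² − (10/3)r_C1 + 19/36 = 0  ⇒  r_C1 = 1/6 or 19/6
2. given r_C1 > 65/66: keep 19/6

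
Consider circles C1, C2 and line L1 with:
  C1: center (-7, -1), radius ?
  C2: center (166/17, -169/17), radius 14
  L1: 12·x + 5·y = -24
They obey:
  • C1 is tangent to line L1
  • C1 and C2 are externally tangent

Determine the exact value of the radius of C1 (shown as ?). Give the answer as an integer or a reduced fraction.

1. [C1‖L1]  r_C1² − 25 = 0  ⇒  r_C1 = 5 (r>0 drops 1)
2. [ext C1·C2]  r_C1² + 28r_C1 − 165 = 0  ⇒  r_C1 = 5 (r>0 drops 1)

5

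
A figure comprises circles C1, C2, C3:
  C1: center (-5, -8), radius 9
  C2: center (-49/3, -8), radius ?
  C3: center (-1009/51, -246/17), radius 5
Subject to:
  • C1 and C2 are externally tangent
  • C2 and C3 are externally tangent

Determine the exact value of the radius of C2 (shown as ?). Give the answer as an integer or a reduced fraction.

7/3

1. [ext C1·C2]  r_C2² + 18r_C2 − 427/9 = 0  ⇒  r_C2 = 7/3 (r>0 drops 1)
2. [ext C2·C3]  r_C2² + 10r_C2 − 259/9 = 0  ⇒  r_C2 = 7/3 (r>0 drops 1)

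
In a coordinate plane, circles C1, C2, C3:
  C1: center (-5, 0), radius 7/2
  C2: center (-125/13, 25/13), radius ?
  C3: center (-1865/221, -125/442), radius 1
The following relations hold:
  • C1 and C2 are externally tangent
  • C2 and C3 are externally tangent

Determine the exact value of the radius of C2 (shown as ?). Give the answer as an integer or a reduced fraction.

1. [ext C1·C2]  r_C2² + 7r_C2 − 51/4 = 0  ⇒  r_C2 = 3/2 (r>0 drops 1)
2. [ext C2·C3]  r_C2² + 2r_C2 − 21/4 = 0  ⇒  r_C2 = 3/2 (r>0 drops 1)

3/2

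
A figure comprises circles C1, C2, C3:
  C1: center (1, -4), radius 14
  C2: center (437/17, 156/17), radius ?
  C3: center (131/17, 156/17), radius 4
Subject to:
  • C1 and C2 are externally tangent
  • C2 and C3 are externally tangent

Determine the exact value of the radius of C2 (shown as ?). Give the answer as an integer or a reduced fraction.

1. [ext C1·C2]  r_C2² + 28r_C2 − 588 = 0  ⇒  r_C2 = 14 (r>0 drops 1)
2. [ext C2·C3]  r_C2² + 8r_C2 − 308 = 0  ⇒  r_C2 = 14 (r>0 drops 1)

14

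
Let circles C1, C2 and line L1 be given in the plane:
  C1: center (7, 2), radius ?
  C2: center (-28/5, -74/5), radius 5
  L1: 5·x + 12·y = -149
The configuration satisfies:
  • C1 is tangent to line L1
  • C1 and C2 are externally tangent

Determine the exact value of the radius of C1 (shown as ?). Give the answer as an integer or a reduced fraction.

16

1. [C1‖L1]  r_C1² − 256 = 0  ⇒  r_C1 = 16 (r>0 drops 1)
2. [ext C1·C2]  r_C1² + 10r_C1 − 416 = 0  ⇒  r_C1 = 16 (r>0 drops 1)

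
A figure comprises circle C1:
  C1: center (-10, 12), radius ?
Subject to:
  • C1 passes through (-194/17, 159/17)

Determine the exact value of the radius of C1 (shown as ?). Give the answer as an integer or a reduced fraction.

3

1. [C1∋P]  r_C1² − 9 = 0  ⇒  r_C1 = 3 (r>0 drops 1)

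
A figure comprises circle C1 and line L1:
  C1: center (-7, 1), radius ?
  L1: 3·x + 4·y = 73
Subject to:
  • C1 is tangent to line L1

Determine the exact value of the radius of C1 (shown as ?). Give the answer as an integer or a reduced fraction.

1. [C1‖L1]  r_C1² − 324 = 0  ⇒  r_C1 = 18 (r>0 drops 1)

18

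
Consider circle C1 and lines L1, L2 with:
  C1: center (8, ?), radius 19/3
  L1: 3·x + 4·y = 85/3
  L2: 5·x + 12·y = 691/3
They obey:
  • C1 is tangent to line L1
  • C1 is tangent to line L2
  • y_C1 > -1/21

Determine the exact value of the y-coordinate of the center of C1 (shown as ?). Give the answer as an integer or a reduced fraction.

1. [C1‖L1]  y_C1² − (13/6)y_C1 − 123/2 = 0  ⇒  y_C1 = -41/6 or 9
2. [C1‖L2]  y_C1² − (571/18)y_C1 + 409/2 = 0  ⇒  y_C1 = 9 or 409/18

9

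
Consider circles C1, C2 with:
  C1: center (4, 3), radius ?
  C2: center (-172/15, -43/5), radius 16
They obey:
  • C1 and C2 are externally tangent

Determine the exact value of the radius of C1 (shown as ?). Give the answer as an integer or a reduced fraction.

10/3

1. [ext C1·C2]  r_C1² + 32r_C1 − 1060/9 = 0  ⇒  r_C1 = 10/3 (r>0 drops 1)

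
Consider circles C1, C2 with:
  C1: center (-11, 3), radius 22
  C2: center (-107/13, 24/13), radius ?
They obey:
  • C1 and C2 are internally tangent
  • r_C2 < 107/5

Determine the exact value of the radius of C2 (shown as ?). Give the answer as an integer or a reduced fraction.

19

1. [int C1,C2]  r_C2² − 44r_C2 + 475 = 0  ⇒  r_C2 = 19 or 25
2. given r_C2 < 107/5: keep 19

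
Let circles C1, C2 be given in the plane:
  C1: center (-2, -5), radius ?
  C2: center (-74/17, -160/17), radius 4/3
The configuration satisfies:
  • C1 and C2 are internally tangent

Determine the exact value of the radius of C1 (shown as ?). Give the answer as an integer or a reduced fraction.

19/3

1. [int C1,C2]  r_C1² − (8/3)r_C1 − 209/9 = 0  ⇒  r_C1 = 19/3 (r>0 drops 1)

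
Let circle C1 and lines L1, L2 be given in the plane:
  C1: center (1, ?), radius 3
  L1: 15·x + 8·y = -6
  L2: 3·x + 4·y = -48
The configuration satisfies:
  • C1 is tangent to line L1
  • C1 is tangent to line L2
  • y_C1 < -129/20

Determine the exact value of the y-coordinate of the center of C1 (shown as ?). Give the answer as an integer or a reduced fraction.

1. [C1‖L1]  y_C1² + (21/4)y_C1 − 135/4 = 0  ⇒  y_C1 = -9 or 15/4
2. [C1‖L2]  y_C1² + (51/2)y_C1 + 297/2 = 0  ⇒  y_C1 = -33/2 or -9

-9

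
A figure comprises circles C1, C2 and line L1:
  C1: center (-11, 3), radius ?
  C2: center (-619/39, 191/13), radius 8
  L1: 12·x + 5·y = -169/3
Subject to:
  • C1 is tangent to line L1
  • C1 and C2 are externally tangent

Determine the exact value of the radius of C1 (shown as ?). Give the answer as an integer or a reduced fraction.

14/3

1. [C1‖L1]  r_C1² − 196/9 = 0  ⇒  r_C1 = 14/3 (r>0 drops 1)
2. [ext C1·C2]  r_C1² + 16r_C1 − 868/9 = 0  ⇒  r_C1 = 14/3 (r>0 drops 1)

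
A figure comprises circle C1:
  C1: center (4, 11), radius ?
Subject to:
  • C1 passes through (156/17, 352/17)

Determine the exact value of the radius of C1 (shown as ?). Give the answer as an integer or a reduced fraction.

1. [C1∋P]  r_C1² − 121 = 0  ⇒  r_C1 = 11 (r>0 drops 1)

11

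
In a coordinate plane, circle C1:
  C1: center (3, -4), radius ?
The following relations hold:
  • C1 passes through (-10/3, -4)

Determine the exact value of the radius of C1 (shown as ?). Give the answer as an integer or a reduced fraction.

19/3

1. [C1∋P]  r_C1² − 361/9 = 0  ⇒  r_C1 = 19/3 (r>0 drops 1)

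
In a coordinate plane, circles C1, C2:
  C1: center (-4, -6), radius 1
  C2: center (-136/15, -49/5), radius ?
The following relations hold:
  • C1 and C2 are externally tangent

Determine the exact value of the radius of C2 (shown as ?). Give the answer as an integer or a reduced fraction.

16/3

1. [ext C1·C2]  r_C2² + 2r_C2 − 352/9 = 0  ⇒  r_C2 = 16/3 (r>0 drops 1)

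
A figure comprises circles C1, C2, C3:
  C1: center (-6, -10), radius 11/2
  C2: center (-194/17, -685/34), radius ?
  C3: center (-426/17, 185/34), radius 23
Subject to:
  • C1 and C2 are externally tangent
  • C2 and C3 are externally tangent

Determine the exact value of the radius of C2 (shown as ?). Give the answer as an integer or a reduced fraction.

6

1. [ext C1·C2]  r_C2² + 11r_C2 − 102 = 0  ⇒  r_C2 = 6 (r>0 drops 1)
2. [ext C2·C3]  r_C2² + 46r_C2 − 312 = 0  ⇒  r_C2 = 6 (r>0 drops 1)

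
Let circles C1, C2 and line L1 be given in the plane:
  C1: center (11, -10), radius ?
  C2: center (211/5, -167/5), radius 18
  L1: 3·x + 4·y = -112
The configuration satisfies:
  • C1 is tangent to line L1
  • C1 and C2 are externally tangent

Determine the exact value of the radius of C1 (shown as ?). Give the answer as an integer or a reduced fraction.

1. [C1‖L1]  r_C1² − 441 = 0  ⇒  r_C1 = 21 (r>0 drops 1)
2. [ext C1·C2]  r_C1² + 36r_C1 − 1197 = 0  ⇒  r_C1 = 21 (r>0 drops 1)

21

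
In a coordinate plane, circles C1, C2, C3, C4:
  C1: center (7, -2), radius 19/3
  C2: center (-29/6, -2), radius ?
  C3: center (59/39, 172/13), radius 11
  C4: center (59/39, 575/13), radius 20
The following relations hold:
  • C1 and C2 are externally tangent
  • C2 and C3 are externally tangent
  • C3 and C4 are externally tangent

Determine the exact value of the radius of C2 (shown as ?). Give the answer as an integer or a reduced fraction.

11/2

1. [ext C1·C2]  r_C2² + (38/3)r_C2 − 1199/12 = 0  ⇒  r_C2 = 11/2 (r>0 drops 1)
2. [ext C2·C3]  r_C2² + 22r_C2 − 605/4 = 0  ⇒  r_C2 = 11/2 (r>0 drops 1)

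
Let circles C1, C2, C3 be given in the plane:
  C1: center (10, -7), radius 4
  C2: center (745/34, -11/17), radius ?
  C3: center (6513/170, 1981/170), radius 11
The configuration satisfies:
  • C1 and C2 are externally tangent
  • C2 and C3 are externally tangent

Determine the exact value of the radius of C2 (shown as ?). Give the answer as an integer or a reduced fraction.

19/2

1. [ext C1·C2]  r_C2² + 8r_C2 − 665/4 = 0  ⇒  r_C2 = 19/2 (r>0 drops 1)
2. [ext C2·C3]  r_C2² + 22r_C2 − 1197/4 = 0  ⇒  r_C2 = 19/2 (r>0 drops 1)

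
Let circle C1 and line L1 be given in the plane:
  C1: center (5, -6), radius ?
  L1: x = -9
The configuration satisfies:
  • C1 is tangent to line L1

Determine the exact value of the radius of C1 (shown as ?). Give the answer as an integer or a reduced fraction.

14

1. [C1‖L1]  r_C1² − 196 = 0  ⇒  r_C1 = 14 (r>0 drops 1)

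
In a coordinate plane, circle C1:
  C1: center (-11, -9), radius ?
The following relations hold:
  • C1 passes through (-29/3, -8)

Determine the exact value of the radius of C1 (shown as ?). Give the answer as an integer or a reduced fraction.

1. [C1∋P]  r_C1² − 25/9 = 0  ⇒  r_C1 = 5/3 (r>0 drops 1)

5/3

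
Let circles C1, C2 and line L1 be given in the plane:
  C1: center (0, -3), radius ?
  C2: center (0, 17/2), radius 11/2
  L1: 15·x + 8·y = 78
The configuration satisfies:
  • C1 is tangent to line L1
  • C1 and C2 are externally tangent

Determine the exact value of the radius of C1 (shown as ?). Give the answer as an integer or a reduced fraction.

1. [C1‖L1]  r_C1² − 36 = 0  ⇒  r_C1 = 6 (r>0 drops 1)
2. [ext C1·C2]  r_C1² + 11r_C1 − 102 = 0  ⇒  r_C1 = 6 (r>0 drops 1)

6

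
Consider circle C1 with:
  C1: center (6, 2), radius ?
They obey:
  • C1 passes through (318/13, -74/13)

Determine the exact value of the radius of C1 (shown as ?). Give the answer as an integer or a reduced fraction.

1. [C1∋P]  r_C1² − 400 = 0  ⇒  r_C1 = 20 (r>0 drops 1)

20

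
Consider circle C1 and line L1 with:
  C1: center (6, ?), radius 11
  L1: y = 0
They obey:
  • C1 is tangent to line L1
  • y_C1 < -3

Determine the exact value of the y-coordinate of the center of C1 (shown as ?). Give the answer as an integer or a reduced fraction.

-11

1. [C1‖L1]  y_C1² − 121 = 0  ⇒  y_C1 = -11 or 11
2. given y_C1 < -3: keep -11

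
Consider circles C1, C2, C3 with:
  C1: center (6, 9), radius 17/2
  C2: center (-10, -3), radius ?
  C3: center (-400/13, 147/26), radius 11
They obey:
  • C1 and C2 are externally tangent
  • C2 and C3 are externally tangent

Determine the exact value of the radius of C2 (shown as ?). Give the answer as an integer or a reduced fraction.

1. [ext C1·C2]  r_C2² + 17r_C2 − 1311/4 = 0  ⇒  r_C2 = 23/2 (r>0 drops 1)
2. [ext C2·C3]  r_C2² + 22r_C2 − 1541/4 = 0  ⇒  r_C2 = 23/2 (r>0 drops 1)

23/2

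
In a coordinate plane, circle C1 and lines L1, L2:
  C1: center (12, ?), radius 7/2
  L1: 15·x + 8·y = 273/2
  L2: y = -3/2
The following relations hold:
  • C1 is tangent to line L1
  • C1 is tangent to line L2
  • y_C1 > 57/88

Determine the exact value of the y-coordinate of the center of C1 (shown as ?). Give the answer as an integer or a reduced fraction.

1. [C1‖L1]  y_C1² + (87/8)y_C1 − 103/4 = 0  ⇒  y_C1 = -103/8 or 2
2. [C1‖L2]  y_C1² + 3y_C1 − 10 = 0  ⇒  y_C1 = -5 or 2

2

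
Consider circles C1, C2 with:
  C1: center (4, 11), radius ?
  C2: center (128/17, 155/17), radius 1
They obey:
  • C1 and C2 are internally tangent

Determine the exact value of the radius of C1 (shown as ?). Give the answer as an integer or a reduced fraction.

5

1. [int C1,C2]  r_C1² − 2r_C1 − 15 = 0  ⇒  r_C1 = 5 (r>0 drops 1)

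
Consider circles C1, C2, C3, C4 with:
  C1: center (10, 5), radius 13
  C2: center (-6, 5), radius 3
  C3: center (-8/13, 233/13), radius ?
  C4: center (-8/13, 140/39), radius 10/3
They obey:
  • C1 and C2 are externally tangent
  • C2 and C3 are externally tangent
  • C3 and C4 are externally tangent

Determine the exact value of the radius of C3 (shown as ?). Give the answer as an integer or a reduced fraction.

11

1. [ext C2·C3]  r_C3² + 6r_C3 − 187 = 0  ⇒  r_C3 = 11 (r>0 drops 1)
2. [ext C3·C4]  r_C3² + (20/3)r_C3 − 583/3 = 0  ⇒  r_C3 = 11 (r>0 drops 1)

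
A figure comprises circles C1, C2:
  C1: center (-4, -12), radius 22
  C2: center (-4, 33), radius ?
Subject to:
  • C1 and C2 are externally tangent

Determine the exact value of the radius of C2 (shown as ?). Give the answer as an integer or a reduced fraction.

1. [ext C1·C2]  r_C2² + 44r_C2 − 1541 = 0  ⇒  r_C2 = 23 (r>0 drops 1)

23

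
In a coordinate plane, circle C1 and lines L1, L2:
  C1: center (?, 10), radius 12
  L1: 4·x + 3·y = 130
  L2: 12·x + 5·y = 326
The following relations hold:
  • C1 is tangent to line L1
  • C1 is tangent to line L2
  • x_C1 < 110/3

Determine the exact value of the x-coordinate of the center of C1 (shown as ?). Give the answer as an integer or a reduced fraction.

1. [C1‖L1]  x_C1² − 50x_C1 + 400 = 0  ⇒  x_C1 = 10 or 40
2. [C1‖L2]  x_C1² − 46x_C1 + 360 = 0  ⇒  x_C1 = 10 or 36

10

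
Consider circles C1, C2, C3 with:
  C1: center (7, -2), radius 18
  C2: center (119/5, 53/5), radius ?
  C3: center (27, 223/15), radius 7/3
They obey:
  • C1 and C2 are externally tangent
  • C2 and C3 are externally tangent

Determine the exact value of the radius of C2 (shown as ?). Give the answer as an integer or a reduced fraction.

3

1. [ext C1·C2]  r_C2² + 36r_C2 − 117 = 0  ⇒  r_C2 = 3 (r>0 drops 1)
2. [ext C2·C3]  r_C2² + (14/3)r_C2 − 23 = 0  ⇒  r_C2 = 3 (r>0 drops 1)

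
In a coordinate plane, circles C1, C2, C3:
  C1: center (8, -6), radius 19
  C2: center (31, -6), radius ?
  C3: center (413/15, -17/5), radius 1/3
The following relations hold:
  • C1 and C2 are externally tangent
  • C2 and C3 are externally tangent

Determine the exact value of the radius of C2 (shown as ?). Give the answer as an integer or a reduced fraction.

4

1. [ext C1·C2]  r_C2² + 38r_C2 − 168 = 0  ⇒  r_C2 = 4 (r>0 drops 1)
2. [ext C2·C3]  r_C2² + (2/3)r_C2 − 56/3 = 0  ⇒  r_C2 = 4 (r>0 drops 1)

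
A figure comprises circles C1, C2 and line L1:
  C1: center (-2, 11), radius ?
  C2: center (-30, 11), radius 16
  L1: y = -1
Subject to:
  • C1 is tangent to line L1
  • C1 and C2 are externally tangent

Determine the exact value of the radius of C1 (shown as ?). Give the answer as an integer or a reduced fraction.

1. [C1‖L1]  r_C1² − 144 = 0  ⇒  r_C1 = 12 (r>0 drops 1)
2. [ext C1·C2]  r_C1² + 32r_C1 − 528 = 0  ⇒  r_C1 = 12 (r>0 drops 1)

12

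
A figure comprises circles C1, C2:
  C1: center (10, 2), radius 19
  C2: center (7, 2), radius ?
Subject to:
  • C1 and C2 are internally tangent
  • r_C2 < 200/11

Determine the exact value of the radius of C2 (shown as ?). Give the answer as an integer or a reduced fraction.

1. [int C1,C2]  r_C2² − 38r_C2 + 352 = 0  ⇒  r_C2 = 16 or 22
2. given r_C2 < 200/11: keep 16

16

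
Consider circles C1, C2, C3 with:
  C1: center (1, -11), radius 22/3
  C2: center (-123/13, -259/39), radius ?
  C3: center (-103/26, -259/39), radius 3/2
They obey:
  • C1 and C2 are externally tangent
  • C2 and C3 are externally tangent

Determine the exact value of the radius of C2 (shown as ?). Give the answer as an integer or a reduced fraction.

1. [ext C1·C2]  r_C2² + (44/3)r_C2 − 224/3 = 0  ⇒  r_C2 = 4 (r>0 drops 1)
2. [ext C2·C3]  r_C2² + 3r_C2 − 28 = 0  ⇒  r_C2 = 4 (r>0 drops 1)

4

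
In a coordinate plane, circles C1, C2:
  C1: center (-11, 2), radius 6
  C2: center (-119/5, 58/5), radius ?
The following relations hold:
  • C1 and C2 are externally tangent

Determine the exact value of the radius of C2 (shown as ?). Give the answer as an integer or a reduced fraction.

10

1. [ext C1·C2]  r_C2² + 12r_C2 − 220 = 0  ⇒  r_C2 = 10 (r>0 drops 1)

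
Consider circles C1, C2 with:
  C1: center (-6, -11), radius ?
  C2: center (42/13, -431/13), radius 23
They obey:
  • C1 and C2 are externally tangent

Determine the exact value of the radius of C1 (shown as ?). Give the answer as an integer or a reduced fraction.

1. [ext C1·C2]  r_C1² + 46r_C1 − 47 = 0  ⇒  r_C1 = 1 (r>0 drops 1)

1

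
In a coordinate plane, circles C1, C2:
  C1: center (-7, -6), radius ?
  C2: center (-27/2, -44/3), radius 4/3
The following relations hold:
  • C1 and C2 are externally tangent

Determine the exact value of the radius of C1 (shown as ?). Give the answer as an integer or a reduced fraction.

19/2

1. [ext C1·C2]  r_C1² + (8/3)r_C1 − 1387/12 = 0  ⇒  r_C1 = 19/2 (r>0 drops 1)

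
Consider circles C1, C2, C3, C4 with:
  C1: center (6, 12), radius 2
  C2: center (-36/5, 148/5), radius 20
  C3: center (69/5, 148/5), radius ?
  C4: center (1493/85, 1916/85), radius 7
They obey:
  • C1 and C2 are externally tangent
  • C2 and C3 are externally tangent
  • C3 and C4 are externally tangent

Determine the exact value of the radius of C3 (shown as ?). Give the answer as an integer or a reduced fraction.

1

1. [ext C2·C3]  r_C3² + 40r_C3 − 41 = 0  ⇒  r_C3 = 1 (r>0 drops 1)
2. [ext C3·C4]  r_C3² + 14r_C3 − 15 = 0  ⇒  r_C3 = 1 (r>0 drops 1)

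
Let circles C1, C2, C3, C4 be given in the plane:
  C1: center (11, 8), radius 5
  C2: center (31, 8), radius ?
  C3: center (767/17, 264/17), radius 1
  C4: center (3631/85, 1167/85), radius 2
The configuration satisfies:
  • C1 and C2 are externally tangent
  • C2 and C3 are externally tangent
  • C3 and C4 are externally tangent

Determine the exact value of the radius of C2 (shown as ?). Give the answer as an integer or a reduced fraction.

1. [ext C1·C2]  r_C2² + 10r_C2 − 375 = 0  ⇒  r_C2 = 15 (r>0 drops 1)
2. [ext C2·C3]  r_C2² + 2r_C2 − 255 = 0  ⇒  r_C2 = 15 (r>0 drops 1)

15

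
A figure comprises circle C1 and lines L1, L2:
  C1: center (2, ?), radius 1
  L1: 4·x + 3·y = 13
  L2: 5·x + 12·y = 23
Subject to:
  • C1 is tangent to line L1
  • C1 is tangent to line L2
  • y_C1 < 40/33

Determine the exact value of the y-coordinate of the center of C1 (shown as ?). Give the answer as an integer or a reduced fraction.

0

1. [C1‖L1]  y_C1² − (10/3)y_C1 = 0  ⇒  y_C1 = 0 or 10/3
2. [C1‖L2]  y_C1² − (13/6)y_C1 = 0  ⇒  y_C1 = 0 or 13/6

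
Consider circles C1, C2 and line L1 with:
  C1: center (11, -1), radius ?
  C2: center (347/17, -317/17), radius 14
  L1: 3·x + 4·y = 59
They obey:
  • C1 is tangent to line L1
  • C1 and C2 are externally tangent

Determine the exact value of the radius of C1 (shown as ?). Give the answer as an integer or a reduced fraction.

6

1. [C1‖L1]  r_C1² − 36 = 0  ⇒  r_C1 = 6 (r>0 drops 1)
2. [ext C1·C2]  r_C1² + 28r_C1 − 204 = 0  ⇒  r_C1 = 6 (r>0 drops 1)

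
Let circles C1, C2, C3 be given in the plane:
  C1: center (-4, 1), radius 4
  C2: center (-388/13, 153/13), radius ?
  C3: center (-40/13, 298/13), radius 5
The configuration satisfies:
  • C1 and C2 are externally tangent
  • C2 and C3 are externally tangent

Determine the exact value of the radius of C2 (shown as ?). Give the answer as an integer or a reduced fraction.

24

1. [ext C1·C2]  r_C2² + 8r_C2 − 768 = 0  ⇒  r_C2 = 24 (r>0 drops 1)
2. [ext C2·C3]  r_C2² + 10r_C2 − 816 = 0  ⇒  r_C2 = 24 (r>0 drops 1)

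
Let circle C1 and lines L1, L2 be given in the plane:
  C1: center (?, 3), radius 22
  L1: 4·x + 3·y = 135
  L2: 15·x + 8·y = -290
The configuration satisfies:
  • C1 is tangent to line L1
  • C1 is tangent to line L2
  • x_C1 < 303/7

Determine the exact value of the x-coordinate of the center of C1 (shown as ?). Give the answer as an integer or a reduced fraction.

4

1. [C1‖L1]  x_C1² − 63x_C1 + 236 = 0  ⇒  x_C1 = 4 or 59
2. [C1‖L2]  x_C1² + (628/15)x_C1 − 2752/15 = 0  ⇒  x_C1 = -688/15 or 4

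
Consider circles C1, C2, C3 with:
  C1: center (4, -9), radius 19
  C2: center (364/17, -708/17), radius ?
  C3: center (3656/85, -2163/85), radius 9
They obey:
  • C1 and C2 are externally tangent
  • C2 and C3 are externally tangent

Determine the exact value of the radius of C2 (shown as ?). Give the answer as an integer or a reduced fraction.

18

1. [ext C1·C2]  r_C2² + 38r_C2 − 1008 = 0  ⇒  r_C2 = 18 (r>0 drops 1)
2. [ext C2·C3]  r_C2² + 18r_C2 − 648 = 0  ⇒  r_C2 = 18 (r>0 drops 1)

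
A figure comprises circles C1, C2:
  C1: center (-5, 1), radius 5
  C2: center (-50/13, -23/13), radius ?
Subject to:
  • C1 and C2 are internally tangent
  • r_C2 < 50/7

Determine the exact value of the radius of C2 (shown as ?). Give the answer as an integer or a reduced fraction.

1. [int C1,C2]  r_C2² − 10r_C2 + 16 = 0  ⇒  r_C2 = 2 or 8
2. given r_C2 < 50/7: keep 2

2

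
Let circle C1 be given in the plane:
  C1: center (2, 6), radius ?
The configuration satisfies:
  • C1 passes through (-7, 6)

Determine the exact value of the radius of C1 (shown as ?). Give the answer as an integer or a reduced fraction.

1. [C1∋P]  r_C1² − 81 = 0  ⇒  r_C1 = 9 (r>0 drops 1)

9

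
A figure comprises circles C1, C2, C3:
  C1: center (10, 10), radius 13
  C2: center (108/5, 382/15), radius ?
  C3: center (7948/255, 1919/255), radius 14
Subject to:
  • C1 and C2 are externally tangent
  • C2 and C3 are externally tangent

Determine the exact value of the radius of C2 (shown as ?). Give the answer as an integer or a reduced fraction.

1. [ext C1·C2]  r_C2² + 26r_C2 − 1843/9 = 0  ⇒  r_C2 = 19/3 (r>0 drops 1)
2. [ext C2·C3]  r_C2² + 28r_C2 − 1957/9 = 0  ⇒  r_C2 = 19/3 (r>0 drops 1)

19/3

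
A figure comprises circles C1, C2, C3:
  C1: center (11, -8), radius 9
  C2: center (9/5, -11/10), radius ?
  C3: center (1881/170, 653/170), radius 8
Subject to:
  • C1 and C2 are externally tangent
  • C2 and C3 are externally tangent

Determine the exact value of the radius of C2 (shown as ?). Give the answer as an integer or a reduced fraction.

5/2

1. [ext C1·C2]  r_C2² + 18r_C2 − 205/4 = 0  ⇒  r_C2 = 5/2 (r>0 drops 1)
2. [ext C2·C3]  r_C2² + 16r_C2 − 185/4 = 0  ⇒  r_C2 = 5/2 (r>0 drops 1)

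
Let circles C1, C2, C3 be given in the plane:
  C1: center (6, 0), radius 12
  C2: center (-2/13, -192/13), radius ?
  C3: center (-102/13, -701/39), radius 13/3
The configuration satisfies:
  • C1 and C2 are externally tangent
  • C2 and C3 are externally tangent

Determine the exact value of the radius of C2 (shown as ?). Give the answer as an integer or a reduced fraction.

1. [ext C1·C2]  r_C2² + 24r_C2 − 112 = 0  ⇒  r_C2 = 4 (r>0 drops 1)
2. [ext C2·C3]  r_C2² + (26/3)r_C2 − 152/3 = 0  ⇒  r_C2 = 4 (r>0 drops 1)

4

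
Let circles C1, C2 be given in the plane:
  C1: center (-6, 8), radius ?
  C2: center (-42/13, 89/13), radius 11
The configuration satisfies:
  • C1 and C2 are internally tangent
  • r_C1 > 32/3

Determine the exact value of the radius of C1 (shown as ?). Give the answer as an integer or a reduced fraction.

14

1. [int C1,C2]  r_C1² − 22r_C1 + 112 = 0  ⇒  r_C1 = 8 or 14
2. given r_C1 > 32/3: keep 14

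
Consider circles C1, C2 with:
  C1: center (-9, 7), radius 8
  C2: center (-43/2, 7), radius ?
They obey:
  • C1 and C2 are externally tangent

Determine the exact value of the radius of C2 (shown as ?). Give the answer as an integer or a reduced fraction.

1. [ext C1·C2]  r_C2² + 16r_C2 − 369/4 = 0  ⇒  r_C2 = 9/2 (r>0 drops 1)

9/2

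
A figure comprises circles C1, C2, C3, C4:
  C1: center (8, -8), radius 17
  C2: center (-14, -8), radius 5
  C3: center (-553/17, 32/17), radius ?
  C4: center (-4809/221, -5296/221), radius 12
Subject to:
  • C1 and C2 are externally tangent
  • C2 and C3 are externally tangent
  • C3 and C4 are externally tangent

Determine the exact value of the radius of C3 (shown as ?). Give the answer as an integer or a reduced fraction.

16

1. [ext C2·C3]  r_C3² + 10r_C3 − 416 = 0  ⇒  r_C3 = 16 (r>0 drops 1)
2. [ext C3·C4]  r_C3² + 24r_C3 − 640 = 0  ⇒  r_C3 = 16 (r>0 drops 1)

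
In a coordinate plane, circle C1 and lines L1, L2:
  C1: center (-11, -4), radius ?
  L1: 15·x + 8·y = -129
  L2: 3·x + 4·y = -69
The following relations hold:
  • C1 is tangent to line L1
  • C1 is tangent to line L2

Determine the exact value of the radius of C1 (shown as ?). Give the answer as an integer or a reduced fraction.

1. [C1‖L1]  r_C1² − 16 = 0  ⇒  r_C1 = 4 (r>0 drops 1)
2. [C1‖L2]  r_C1² − 16 = 0  ⇒  r_C1 = 4 (r>0 drops 1)

4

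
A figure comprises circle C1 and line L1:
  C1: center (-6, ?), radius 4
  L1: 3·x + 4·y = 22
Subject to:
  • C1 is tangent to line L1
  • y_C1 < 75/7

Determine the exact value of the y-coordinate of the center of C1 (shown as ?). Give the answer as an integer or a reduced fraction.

5

1. [C1‖L1]  y_C1² − 20y_C1 + 75 = 0  ⇒  y_C1 = 5 or 15
2. given y_C1 < 75/7: keep 5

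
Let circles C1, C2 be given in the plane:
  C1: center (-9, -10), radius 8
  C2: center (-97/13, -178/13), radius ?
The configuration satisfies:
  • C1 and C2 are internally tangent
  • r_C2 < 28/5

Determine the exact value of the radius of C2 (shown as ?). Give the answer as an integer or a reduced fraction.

1. [int C1,C2]  r_C2² − 16r_C2 + 48 = 0  ⇒  r_C2 = 4 or 12
2. given r_C2 < 28/5: keep 4

4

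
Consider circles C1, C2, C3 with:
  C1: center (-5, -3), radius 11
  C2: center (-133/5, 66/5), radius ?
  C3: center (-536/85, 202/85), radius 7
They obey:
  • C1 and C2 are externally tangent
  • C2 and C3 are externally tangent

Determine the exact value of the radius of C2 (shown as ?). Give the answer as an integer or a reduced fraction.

1. [ext C1·C2]  r_C2² + 22r_C2 − 608 = 0  ⇒  r_C2 = 16 (r>0 drops 1)
2. [ext C2·C3]  r_C2² + 14r_C2 − 480 = 0  ⇒  r_C2 = 16 (r>0 drops 1)

16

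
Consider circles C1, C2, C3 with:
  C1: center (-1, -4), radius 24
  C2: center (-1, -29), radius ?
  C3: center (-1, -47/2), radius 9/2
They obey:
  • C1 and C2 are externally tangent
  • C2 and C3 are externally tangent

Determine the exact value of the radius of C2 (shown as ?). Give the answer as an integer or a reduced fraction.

1

1. [ext C1·C2]  r_C2² + 48r_C2 − 49 = 0  ⇒  r_C2 = 1 (r>0 drops 1)
2. [ext C2·C3]  r_C2² + 9r_C2 − 10 = 0  ⇒  r_C2 = 1 (r>0 drops 1)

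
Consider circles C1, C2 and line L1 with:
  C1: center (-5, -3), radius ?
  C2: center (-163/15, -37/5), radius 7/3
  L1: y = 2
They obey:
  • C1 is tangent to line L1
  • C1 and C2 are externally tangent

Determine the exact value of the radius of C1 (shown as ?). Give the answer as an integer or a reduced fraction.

1. [C1‖L1]  r_C1² − 25 = 0  ⇒  r_C1 = 5 (r>0 drops 1)
2. [ext C1·C2]  r_C1² + (14/3)r_C1 − 145/3 = 0  ⇒  r_C1 = 5 (r>0 drops 1)

5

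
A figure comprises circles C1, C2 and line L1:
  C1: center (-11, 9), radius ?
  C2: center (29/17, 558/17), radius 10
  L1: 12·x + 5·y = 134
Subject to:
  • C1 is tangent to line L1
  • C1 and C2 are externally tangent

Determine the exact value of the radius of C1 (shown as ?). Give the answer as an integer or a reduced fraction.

1. [C1‖L1]  r_C1² − 289 = 0  ⇒  r_C1 = 17 (r>0 drops 1)
2. [ext C1·C2]  r_C1² + 20r_C1 − 629 = 0  ⇒  r_C1 = 17 (r>0 drops 1)

17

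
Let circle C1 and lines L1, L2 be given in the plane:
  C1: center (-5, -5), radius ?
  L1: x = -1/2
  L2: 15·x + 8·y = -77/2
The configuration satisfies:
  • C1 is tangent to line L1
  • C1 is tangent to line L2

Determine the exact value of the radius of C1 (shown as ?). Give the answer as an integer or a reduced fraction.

9/2

1. [C1‖L1]  r_C1² − 81/4 = 0  ⇒  r_C1 = 9/2 (r>0 drops 1)
2. [C1‖L2]  r_C1² − 81/4 = 0  ⇒  r_C1 = 9/2 (r>0 drops 1)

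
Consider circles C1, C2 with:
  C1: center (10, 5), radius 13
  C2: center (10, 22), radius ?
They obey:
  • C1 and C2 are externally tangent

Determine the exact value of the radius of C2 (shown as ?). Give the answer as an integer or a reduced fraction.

4

1. [ext C1·C2]  r_C2² + 26r_C2 − 120 = 0  ⇒  r_C2 = 4 (r>0 drops 1)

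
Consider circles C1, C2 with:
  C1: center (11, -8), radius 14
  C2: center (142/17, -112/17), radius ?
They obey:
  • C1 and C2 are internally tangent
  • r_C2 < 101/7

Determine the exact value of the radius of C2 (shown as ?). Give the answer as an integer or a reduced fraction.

1. [int C1,C2]  r_C2² − 28r_C2 + 187 = 0  ⇒  r_C2 = 11 or 17
2. given r_C2 < 101/7: keep 11

11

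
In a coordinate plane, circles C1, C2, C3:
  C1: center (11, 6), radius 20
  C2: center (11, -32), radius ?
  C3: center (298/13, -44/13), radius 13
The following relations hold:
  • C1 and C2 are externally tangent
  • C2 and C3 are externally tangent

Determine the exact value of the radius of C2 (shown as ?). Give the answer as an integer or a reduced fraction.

18

1. [ext C1·C2]  r_C2² + 40r_C2 − 1044 = 0  ⇒  r_C2 = 18 (r>0 drops 1)
2. [ext C2·C3]  r_C2² + 26r_C2 − 792 = 0  ⇒  r_C2 = 18 (r>0 drops 1)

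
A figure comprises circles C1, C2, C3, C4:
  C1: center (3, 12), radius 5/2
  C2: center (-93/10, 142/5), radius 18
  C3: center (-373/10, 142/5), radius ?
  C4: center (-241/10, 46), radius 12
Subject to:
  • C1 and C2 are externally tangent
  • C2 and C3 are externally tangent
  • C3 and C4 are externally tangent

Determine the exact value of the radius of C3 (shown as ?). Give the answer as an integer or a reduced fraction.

10

1. [ext C2·C3]  r_C3² + 36r_C3 − 460 = 0  ⇒  r_C3 = 10 (r>0 drops 1)
2. [ext C3·C4]  r_C3² + 24r_C3 − 340 = 0  ⇒  r_C3 = 10 (r>0 drops 1)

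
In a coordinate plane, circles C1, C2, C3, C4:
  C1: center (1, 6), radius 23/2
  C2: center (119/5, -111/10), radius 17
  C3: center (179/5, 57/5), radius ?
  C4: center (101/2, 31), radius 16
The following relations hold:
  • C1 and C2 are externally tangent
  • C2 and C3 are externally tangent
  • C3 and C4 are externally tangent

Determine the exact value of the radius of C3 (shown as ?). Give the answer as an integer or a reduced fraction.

17/2

1. [ext C2·C3]  r_C3² + 34r_C3 − 1445/4 = 0  ⇒  r_C3 = 17/2 (r>0 drops 1)
2. [ext C3·C4]  r_C3² + 32r_C3 − 1377/4 = 0  ⇒  r_C3 = 17/2 (r>0 drops 1)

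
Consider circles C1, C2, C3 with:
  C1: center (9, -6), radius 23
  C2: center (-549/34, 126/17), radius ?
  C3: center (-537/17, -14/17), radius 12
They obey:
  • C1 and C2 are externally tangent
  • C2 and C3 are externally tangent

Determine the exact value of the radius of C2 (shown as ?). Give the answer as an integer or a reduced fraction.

11/2

1. [ext C1·C2]  r_C2² + 46r_C2 − 1133/4 = 0  ⇒  r_C2 = 11/2 (r>0 drops 1)
2. [ext C2·C3]  r_C2² + 24r_C2 − 649/4 = 0  ⇒  r_C2 = 11/2 (r>0 drops 1)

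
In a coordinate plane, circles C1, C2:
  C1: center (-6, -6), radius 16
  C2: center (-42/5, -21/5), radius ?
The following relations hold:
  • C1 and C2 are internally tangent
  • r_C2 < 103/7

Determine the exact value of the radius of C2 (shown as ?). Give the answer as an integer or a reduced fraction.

1. [int C1,C2]  r_C2² − 32r_C2 + 247 = 0  ⇒  r_C2 = 13 or 19
2. given r_C2 < 103/7: keep 13

13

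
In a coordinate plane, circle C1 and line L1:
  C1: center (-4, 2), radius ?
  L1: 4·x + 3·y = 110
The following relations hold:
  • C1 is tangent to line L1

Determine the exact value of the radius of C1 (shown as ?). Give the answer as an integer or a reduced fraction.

1. [C1‖L1]  r_C1² − 576 = 0  ⇒  r_C1 = 24 (r>0 drops 1)

24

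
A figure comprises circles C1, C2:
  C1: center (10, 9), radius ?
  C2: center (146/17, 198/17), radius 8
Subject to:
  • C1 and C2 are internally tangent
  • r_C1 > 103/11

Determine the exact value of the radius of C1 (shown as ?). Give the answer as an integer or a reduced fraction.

1. [int C1,C2]  r_C1² − 16r_C1 + 55 = 0  ⇒  r_C1 = 5 or 11
2. given r_C1 > 103/11: keep 11

11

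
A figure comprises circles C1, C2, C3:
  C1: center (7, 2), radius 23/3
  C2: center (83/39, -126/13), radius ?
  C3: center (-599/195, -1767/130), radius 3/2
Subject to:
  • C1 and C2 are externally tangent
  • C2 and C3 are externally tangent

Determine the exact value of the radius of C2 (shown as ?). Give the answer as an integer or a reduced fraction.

5

1. [ext C1·C2]  r_C2² + (46/3)r_C2 − 305/3 = 0  ⇒  r_C2 = 5 (r>0 drops 1)
2. [ext C2·C3]  r_C2² + 3r_C2 − 40 = 0  ⇒  r_C2 = 5 (r>0 drops 1)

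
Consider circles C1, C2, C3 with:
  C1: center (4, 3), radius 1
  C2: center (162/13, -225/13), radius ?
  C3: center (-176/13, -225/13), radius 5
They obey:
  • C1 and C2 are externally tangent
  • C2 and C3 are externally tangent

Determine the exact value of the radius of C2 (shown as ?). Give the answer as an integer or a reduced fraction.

1. [ext C1·C2]  r_C2² + 2r_C2 − 483 = 0  ⇒  r_C2 = 21 (r>0 drops 1)
2. [ext C2·C3]  r_C2² + 10r_C2 − 651 = 0  ⇒  r_C2 = 21 (r>0 drops 1)

21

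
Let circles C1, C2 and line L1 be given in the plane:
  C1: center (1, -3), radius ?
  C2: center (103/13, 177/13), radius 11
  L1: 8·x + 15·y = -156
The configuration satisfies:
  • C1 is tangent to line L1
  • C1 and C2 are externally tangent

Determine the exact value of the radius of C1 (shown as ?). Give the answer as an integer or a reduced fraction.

7

1. [C1‖L1]  r_C1² − 49 = 0  ⇒  r_C1 = 7 (r>0 drops 1)
2. [ext C1·C2]  r_C1² + 22r_C1 − 203 = 0  ⇒  r_C1 = 7 (r>0 drops 1)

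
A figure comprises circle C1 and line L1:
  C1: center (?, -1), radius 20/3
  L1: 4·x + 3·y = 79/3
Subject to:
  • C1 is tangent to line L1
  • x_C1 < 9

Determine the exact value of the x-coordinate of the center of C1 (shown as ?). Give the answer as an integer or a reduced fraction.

1. [C1‖L1]  x_C1² − (44/3)x_C1 − 47/3 = 0  ⇒  x_C1 = -1 or 47/3
2. given x_C1 < 9: keep -1

-1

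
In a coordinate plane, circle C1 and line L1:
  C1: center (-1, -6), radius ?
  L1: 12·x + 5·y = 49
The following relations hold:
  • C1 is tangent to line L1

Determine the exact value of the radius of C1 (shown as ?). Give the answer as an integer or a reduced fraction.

1. [C1‖L1]  r_C1² − 49 = 0  ⇒  r_C1 = 7 (r>0 drops 1)

7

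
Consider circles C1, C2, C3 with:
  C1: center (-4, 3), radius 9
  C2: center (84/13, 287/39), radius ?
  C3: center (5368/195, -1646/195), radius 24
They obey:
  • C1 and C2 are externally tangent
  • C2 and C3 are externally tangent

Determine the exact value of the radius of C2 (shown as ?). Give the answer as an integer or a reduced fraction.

1. [ext C1·C2]  r_C2² + 18r_C2 − 427/9 = 0  ⇒  r_C2 = 7/3 (r>0 drops 1)
2. [ext C2·C3]  r_C2² + 48r_C2 − 1057/9 = 0  ⇒  r_C2 = 7/3 (r>0 drops 1)

7/3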